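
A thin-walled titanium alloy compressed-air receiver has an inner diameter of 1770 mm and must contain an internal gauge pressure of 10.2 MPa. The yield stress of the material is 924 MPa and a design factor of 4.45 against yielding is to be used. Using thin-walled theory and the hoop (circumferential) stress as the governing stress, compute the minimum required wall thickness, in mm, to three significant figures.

t = 43.5 mm

σ_allow = 924/4.45 = 207.6 MPa.
Hoop stress σ_h = pD/(2t), so t = pD/(2σ_allow) = 10.2×1770/(2×207.6) = 43.47 mm.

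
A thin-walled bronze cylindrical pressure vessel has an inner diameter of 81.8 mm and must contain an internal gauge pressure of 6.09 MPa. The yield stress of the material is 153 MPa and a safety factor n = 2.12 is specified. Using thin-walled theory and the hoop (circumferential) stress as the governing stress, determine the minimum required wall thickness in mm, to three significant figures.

t = 3.45 mm

σ_allow = 153/2.12 = 72.17 MPa.
Hoop stress σ_h = pD/(2t), so t = pD/(2σ_allow) = 6.09×81.8/(2×72.17) = 3.451 mm.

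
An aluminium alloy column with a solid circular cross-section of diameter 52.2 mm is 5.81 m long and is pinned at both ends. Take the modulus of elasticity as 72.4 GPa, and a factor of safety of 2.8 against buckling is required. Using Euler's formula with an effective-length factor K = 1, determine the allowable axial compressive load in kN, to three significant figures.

I = πd⁴/64 = π×52.2⁴/64 = 364500 mm⁴.
Effective length L_e = KL = 1×5.81 m = 5810 mm.
Euler critical load P_cr = π²EI/L_e² = π²×72400×364500/5810² = 7715 N.
P_allow = P_cr/n = 7715/2.8 = 2755 N.

P_allow = 2.76 kN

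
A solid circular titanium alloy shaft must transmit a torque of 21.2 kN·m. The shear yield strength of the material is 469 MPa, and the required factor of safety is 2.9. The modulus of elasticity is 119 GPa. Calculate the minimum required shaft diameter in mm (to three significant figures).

Allowable shear stress τ_allow = 469/2.9 = 161.7 MPa.
For a solid shaft τ = 16T/(πd³), so d³ = 16T/(π τ_allow) = 16×2.1200×10^7/(π×161.7) = 667600 mm³.
d = (667600)^(1/3) = 87.40 mm.

d = 87.4 mm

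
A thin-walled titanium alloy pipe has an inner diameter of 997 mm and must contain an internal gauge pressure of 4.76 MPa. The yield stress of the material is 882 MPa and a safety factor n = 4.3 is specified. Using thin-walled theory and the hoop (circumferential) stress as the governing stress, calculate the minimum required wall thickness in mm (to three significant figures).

σ_allow = 882/4.3 = 205.1 MPa.
Hoop stress σ_h = pD/(2t), so t = pD/(2σ_allow) = 4.76×997/(2×205.1) = 11.57 mm.

t = 11.6 mm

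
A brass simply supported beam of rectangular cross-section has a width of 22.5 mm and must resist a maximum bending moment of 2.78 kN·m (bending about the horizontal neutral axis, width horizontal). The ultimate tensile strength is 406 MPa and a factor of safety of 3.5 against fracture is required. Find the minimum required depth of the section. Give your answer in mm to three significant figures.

σ_allow = 406/3.5 = 116.0 MPa.
For a rectangular section σ = 6M/(bh²), so h² = 6M/(b σ_allow) = 6×2780000/(22.5×116.0) = 6391 mm².
h = 79.94 mm.

h = 79.9 mm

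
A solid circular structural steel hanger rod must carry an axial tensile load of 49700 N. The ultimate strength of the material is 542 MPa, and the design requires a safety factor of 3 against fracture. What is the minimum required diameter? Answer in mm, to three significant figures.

Allowable stress σ_allow = 542/3 = 180.7 MPa.
Required area A = F/σ_allow = 49700/180.7 = 275.1 mm².
A = πd²/4 → d = √(4A/π) = 18.72 mm.

d = 18.7 mm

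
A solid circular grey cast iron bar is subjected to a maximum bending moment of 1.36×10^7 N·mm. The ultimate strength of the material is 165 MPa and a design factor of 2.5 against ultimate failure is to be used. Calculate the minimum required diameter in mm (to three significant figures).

d = 128 mm

σ_allow = 165/2.5 = 66.00 MPa.
For a solid circular section σ = 32M/(πd³), so d³ = 32M/(π σ_allow) = 32×1.3600×10^7/(π×66.00) = 2.099×10^6 mm³.
d = 128.0 mm.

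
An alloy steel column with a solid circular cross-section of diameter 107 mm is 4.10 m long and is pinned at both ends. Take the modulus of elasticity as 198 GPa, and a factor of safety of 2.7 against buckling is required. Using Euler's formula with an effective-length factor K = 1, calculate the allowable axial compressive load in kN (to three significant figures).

P_allow = 277 kN

I = πd⁴/64 = π×107⁴/64 = 6.434×10^6 mm⁴.
Effective length L_e = KL = 1×4.10 m = 4100 mm.
Euler critical load P_cr = π²EI/L_e² = π²×198000×6.434×10^6/4100² = 748000 N.
P_allow = P_cr/n = 748000/2.7 = 277000 N.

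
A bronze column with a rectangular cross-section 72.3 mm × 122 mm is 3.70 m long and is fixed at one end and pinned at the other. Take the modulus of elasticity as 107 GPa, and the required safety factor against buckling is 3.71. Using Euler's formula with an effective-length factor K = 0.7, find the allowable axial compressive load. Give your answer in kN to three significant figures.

P_allow = 163 kN

Buckling occurs about the weak axis: I_min = h·b³/12 = 122×72.3³/12 = 3.842×10^6 mm⁴ (b = 72.3 mm is the smaller dimension).
Effective length L_e = KL = 0.7×3.70 m = 2590 mm.
Euler critical load P_cr = π²EI/L_e² = π²×107000×3.842×10^6/2590² = 604900 N.
P_allow = P_cr/n = 604900/3.71 = 163000 N.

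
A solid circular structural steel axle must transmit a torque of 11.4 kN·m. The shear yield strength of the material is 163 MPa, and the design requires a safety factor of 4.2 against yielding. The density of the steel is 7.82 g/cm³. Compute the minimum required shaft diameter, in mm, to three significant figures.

d = 114 mm

Allowable shear stress τ_allow = 163/4.2 = 38.81 MPa.
For a solid shaft τ = 16T/(πd³), so d³ = 16T/(π τ_allow) = 16×1.1400×10^7/(π×38.81) = 1.496×10^6 mm³.
d = (1.496×10^6)^(1/3) = 114.4 mm.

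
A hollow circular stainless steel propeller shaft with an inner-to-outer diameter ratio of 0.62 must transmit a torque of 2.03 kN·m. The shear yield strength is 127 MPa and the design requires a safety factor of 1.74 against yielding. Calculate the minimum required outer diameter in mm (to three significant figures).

d_o = 55.0 mm

τ_allow = 127/1.74 = 72.99 MPa.
For a hollow shaft τ = 16T/[πd_o³(1−k⁴)] with k = 0.62, so 1−k⁴ = 0.8522.
d_o³ = 16T/[π τ_allow (1−k⁴)] = 16×2030000/(π×72.99×0.8522) = 166200 mm³.
d_o = 54.98 mm.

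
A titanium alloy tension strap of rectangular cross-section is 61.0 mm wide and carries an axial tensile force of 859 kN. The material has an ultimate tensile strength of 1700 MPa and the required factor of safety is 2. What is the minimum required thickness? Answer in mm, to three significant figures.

σ_allow = 1700/2 = 850.0 MPa.
Required area A = F/σ_allow = 859000/850.0 = 1011 mm².
t = A/w = 1011/61.0 = 16.57 mm.

t = 16.6 mm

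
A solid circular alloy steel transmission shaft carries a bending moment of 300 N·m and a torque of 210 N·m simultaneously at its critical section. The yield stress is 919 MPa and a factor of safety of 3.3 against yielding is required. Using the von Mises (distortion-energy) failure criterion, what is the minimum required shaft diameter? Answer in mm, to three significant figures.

d = 23.4 mm

σ_allow = σ_y/n = 919/3.3 = 278.5 MPa.
For a solid shaft σ_b = 32M/(πd³) and τ = 16T/(πd³), so the von Mises stress is σ' = (16/πd³)·√(4M²+3T²).
√(4M²+3T²) = √(4×(300000)² + 3×(210000)²) = 701600 N·mm.
d³ = 16×701600/(π×278.5) = 12830 mm³.
d = 23.41 mm.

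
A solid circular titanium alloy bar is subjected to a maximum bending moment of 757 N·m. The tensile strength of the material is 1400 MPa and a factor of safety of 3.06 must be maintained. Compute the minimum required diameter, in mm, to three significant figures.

σ_allow = 1400/3.06 = 457.5 MPa.
For a solid circular section σ = 32M/(πd³), so d³ = 32M/(π σ_allow) = 32×757000/(π×457.5) = 16850 mm³.
d = 25.64 mm.

d = 25.6 mm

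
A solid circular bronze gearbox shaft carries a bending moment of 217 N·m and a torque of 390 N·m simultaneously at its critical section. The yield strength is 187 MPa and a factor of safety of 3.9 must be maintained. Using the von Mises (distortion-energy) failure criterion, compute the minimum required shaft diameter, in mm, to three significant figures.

d = 44.0 mm

σ_allow = σ_y/n = 187/3.9 = 47.95 MPa.
For a solid shaft σ_b = 32M/(πd³) and τ = 16T/(πd³), so the von Mises stress is σ' = (16/πd³)·√(4M²+3T²).
√(4M²+3T²) = √(4×(217000)² + 3×(390000)²) = 802900 N·mm.
d³ = 16×802900/(π×47.95) = 85280 mm³.
d = 44.02 mm.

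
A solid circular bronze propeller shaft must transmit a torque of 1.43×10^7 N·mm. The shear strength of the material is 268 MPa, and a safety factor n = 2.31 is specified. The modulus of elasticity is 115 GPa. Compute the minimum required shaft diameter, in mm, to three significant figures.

Allowable shear stress τ_allow = 268/2.31 = 116.0 MPa.
For a solid shaft τ = 16T/(πd³), so d³ = 16T/(π τ_allow) = 16×1.4300×10^7/(π×116.0) = 627700 mm³.
d = (627700)^(1/3) = 85.62 mm.

d = 85.6 mm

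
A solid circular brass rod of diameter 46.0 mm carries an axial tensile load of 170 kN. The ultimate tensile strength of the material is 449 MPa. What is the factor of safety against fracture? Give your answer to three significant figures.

n = 4.39

A = πd²/4 = 1662 mm².
σ = F/A = 170000/1662 = 102.3 MPa.
n = 449/102.3 = 4.389.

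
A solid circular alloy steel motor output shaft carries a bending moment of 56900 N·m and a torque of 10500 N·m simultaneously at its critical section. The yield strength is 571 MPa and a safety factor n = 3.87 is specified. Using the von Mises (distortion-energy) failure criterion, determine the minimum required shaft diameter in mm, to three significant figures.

σ_allow = σ_y/n = 571/3.87 = 147.5 MPa.
For a solid shaft σ_b = 32M/(πd³) and τ = 16T/(πd³), so the von Mises stress is σ' = (16/πd³)·√(4M²+3T²).
√(4M²+3T²) = √(4×(5.690×10^7)² + 3×(1.050×10^7)²) = 1.152×10^8 N·mm.
d³ = 16×1.152×10^8/(π×147.5) = 3.978×10^6 mm³.
d = 158.4 mm.

d = 158 mm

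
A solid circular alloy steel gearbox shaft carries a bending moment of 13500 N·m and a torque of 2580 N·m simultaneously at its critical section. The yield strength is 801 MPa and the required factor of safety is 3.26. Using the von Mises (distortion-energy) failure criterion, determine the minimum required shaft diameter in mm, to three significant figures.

σ_allow = σ_y/n = 801/3.26 = 245.7 MPa.
For a solid shaft σ_b = 32M/(πd³) and τ = 16T/(πd³), so the von Mises stress is σ' = (16/πd³)·√(4M²+3T²).
√(4M²+3T²) = √(4×(1.350×10^7)² + 3×(2.580×10^6)²) = 2.737×10^7 N·mm.
d³ = 16×2.737×10^7/(π×245.7) = 567300 mm³.
d = 82.78 mm.

d = 82.8 mm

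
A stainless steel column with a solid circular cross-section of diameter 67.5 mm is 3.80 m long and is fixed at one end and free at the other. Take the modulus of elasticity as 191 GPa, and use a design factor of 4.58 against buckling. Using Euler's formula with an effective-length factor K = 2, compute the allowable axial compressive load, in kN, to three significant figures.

P_allow = 7.26 kN

I = πd⁴/64 = π×67.5⁴/64 = 1.019×10^6 mm⁴.
Effective length L_e = KL = 2×3.80 m = 7600 mm.
Euler critical load P_cr = π²EI/L_e² = π²×191000×1.019×10^6/7600² = 33260 N.
P_allow = P_cr/n = 33260/4.58 = 7261 N.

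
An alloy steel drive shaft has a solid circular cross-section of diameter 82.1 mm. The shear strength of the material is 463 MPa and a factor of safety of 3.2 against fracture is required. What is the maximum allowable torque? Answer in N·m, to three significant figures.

T_allow = 15700 N·m

τ_allow = 463/3.2 = 144.7 MPa.
For a solid shaft T_allow = τ_allow·πd³/16; πd³/16 = π×82.1³/16 = 108700 mm³.
T_allow = 144.7×108700 = 1.572×10^7 N·mm = 15720 N·m.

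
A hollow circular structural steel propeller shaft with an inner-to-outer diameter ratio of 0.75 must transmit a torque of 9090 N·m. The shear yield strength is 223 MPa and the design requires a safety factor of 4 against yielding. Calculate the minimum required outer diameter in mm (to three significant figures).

τ_allow = 223/4 = 55.75 MPa.
For a hollow shaft τ = 16T/[πd_o³(1−k⁴)] with k = 0.75, so 1−k⁴ = 0.6836.
d_o³ = 16T/[π τ_allow (1−k⁴)] = 16×9090000/(π×55.75×0.6836) = 1.215×10^6 mm³.
d_o = 106.7 mm.

d_o = 107 mm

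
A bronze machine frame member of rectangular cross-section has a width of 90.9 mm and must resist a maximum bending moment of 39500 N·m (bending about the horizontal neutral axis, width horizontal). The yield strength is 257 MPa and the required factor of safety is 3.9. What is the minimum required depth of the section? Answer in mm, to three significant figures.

h = 199 mm

σ_allow = 257/3.9 = 65.90 MPa.
For a rectangular section σ = 6M/(bh²), so h² = 6M/(b σ_allow) = 6×3.9500×10^7/(90.9×65.90) = 39570 mm².
h = 198.9 mm.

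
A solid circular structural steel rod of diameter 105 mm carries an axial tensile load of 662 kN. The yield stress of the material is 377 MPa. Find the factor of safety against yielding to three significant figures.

A = πd²/4 = 8659 mm².
σ = F/A = 662000/8659 = 76.45 MPa.
n = 377/76.45 = 4.931.

n = 4.93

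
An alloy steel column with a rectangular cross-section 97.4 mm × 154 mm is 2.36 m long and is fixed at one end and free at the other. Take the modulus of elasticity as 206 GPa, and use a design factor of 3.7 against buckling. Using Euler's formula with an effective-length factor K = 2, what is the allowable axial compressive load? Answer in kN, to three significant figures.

Buckling occurs about the weak axis: I_min = h·b³/12 = 154×97.4³/12 = 1.186×10^7 mm⁴ (b = 97.4 mm is the smaller dimension).
Effective length L_e = KL = 2×2.36 m = 4720 mm.
Euler critical load P_cr = π²EI/L_e² = π²×206000×1.186×10^7/4720² = 1.082×10^6 N.
P_allow = P_cr/n = 1.082×10^6/3.7 = 292500 N.

P_allow = 292 kN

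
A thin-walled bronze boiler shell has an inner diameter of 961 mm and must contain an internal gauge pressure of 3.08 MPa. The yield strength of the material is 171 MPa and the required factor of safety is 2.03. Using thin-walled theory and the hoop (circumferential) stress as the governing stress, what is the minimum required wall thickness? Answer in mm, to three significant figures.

σ_allow = 171/2.03 = 84.24 MPa.
Hoop stress σ_h = pD/(2t), so t = pD/(2σ_allow) = 3.08×961/(2×84.24) = 17.57 mm.

t = 17.6 mm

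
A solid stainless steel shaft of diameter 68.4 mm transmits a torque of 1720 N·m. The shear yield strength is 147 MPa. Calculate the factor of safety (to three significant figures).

n = 5.37

τ = 16T/(πd³) = 16×1720000/(π×68.4³) = 27.37 MPa.
n = τ_limit/τ = 147/27.37 = 5.370.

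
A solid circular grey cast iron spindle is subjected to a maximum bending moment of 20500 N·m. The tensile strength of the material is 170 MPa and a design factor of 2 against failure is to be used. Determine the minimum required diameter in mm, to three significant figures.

σ_allow = 170/2 = 85.00 MPa.
For a solid circular section σ = 32M/(πd³), so d³ = 32M/(π σ_allow) = 32×2.0500×10^7/(π×85.00) = 2.457×10^6 mm³.
d = 134.9 mm.

d = 135 mm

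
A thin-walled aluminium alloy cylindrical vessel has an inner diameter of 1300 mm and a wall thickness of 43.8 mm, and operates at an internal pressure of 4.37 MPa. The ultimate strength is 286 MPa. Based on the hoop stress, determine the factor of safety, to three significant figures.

n = 4.41

σ_h = pD/(2t) = 4.37×1300/(2×43.8) = 64.85 MPa.
n = 286/64.85 = 4.410.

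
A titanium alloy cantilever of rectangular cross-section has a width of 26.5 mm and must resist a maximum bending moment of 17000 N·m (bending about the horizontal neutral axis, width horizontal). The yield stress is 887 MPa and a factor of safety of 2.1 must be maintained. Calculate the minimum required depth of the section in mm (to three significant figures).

h = 95.5 mm

σ_allow = 887/2.1 = 422.4 MPa.
For a rectangular section σ = 6M/(bh²), so h² = 6M/(b σ_allow) = 6×1.7000×10^7/(26.5×422.4) = 9113 mm².
h = 95.46 mm.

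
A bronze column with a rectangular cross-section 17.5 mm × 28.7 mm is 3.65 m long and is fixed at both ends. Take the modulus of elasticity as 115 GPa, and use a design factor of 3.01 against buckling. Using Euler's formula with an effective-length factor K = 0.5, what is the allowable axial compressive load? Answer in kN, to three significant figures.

Buckling occurs about the weak axis: I_min = h·b³/12 = 28.7×17.5³/12 = 12820 mm⁴ (b = 17.5 mm is the smaller dimension).
Effective length L_e = KL = 0.5×3.65 m = 1825 mm.
Euler critical load P_cr = π²EI/L_e² = π²×115000×12820/1825² = 4368 N.
P_allow = P_cr/n = 4368/3.01 = 1451 N.

P_allow = 1.45 kN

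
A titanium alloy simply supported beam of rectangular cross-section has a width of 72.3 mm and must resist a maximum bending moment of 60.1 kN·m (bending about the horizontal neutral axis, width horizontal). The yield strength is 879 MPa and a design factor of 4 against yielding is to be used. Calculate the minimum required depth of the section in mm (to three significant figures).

h = 151 mm

σ_allow = 879/4 = 219.8 MPa.
For a rectangular section σ = 6M/(bh²), so h² = 6M/(b σ_allow) = 6×6.0100×10^7/(72.3×219.8) = 22700 mm².
h = 150.7 mm.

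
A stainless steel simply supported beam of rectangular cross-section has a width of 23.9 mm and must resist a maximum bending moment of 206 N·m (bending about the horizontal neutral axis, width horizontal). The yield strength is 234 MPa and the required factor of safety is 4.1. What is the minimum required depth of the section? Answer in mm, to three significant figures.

h = 30.1 mm

σ_allow = 234/4.1 = 57.07 MPa.
For a rectangular section σ = 6M/(bh²), so h² = 6M/(b σ_allow) = 6×206000/(23.9×57.07) = 906.1 mm².
h = 30.10 mm.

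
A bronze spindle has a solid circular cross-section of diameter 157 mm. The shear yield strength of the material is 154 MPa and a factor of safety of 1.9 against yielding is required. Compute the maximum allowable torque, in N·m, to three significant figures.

T_allow = 61600 N·m

τ_allow = 154/1.9 = 81.05 MPa.
For a solid shaft T_allow = τ_allow·πd³/16; πd³/16 = π×157³/16 = 759900 mm³.
T_allow = 81.05×759900 = 6.159×10^7 N·mm = 61590 N·m.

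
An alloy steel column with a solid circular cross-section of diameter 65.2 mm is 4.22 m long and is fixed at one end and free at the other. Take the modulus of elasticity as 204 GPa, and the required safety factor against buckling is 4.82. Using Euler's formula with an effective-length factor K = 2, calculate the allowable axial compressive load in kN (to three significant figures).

P_allow = 5.20 kN

I = πd⁴/64 = π×65.2⁴/64 = 887100 mm⁴.
Effective length L_e = KL = 2×4.22 m = 8440 mm.
Euler critical load P_cr = π²EI/L_e² = π²×204000×887100/8440² = 25070 N.
P_allow = P_cr/n = 25070/4.82 = 5202 N.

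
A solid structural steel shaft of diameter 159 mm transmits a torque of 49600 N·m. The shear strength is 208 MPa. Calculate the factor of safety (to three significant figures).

τ = 16T/(πd³) = 16×4.9600×10^7/(π×159³) = 62.84 MPa.
n = τ_limit/τ = 208/62.84 = 3.310.

n = 3.31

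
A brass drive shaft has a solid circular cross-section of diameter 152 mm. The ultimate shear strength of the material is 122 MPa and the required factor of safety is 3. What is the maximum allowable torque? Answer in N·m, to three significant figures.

τ_allow = 122/3 = 40.67 MPa.
For a solid shaft T_allow = τ_allow·πd³/16; πd³/16 = π×152³/16 = 689500 mm³.
T_allow = 40.67×689500 = 2.804×10^7 N·mm = 28040 N·m.

T_allow = 28000 N·m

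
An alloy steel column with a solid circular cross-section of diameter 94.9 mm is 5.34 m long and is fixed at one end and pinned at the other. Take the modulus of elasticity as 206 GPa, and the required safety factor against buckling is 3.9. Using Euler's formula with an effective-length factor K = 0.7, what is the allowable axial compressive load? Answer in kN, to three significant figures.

P_allow = 149 kN

I = πd⁴/64 = π×94.9⁴/64 = 3.981×10^6 mm⁴.
Effective length L_e = KL = 0.7×5.34 m = 3738 mm.
Euler critical load P_cr = π²EI/L_e² = π²×206000×3.981×10^6/3738² = 579300 N.
P_allow = P_cr/n = 579300/3.9 = 148500 N.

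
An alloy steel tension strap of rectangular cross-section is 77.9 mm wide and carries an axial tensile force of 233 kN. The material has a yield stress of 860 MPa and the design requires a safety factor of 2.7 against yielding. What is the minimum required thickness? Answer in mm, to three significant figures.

t = 9.39 mm

σ_allow = 860/2.7 = 318.5 MPa.
Required area A = F/σ_allow = 233000/318.5 = 731.5 mm².
t = A/w = 731.5/77.9 = 9.390 mm.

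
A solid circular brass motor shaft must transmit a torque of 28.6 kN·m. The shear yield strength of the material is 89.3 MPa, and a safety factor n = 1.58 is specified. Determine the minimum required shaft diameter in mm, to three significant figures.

d = 137 mm

Allowable shear stress τ_allow = 89.3/1.58 = 56.52 MPa.
For a solid shaft τ = 16T/(πd³), so d³ = 16T/(π τ_allow) = 16×2.8600×10^7/(π×56.52) = 2.577×10^6 mm³.
d = (2.577×10^6)^(1/3) = 137.1 mm.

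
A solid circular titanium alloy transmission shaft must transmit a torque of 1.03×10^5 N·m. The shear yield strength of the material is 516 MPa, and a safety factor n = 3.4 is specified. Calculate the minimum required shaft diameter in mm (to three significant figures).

d = 151 mm

Allowable shear stress τ_allow = 516/3.4 = 151.8 MPa.
For a solid shaft τ = 16T/(πd³), so d³ = 16T/(π τ_allow) = 16×1.0300×10^8/(π×151.8) = 3.456×10^6 mm³.
d = (3.456×10^6)^(1/3) = 151.2 mm.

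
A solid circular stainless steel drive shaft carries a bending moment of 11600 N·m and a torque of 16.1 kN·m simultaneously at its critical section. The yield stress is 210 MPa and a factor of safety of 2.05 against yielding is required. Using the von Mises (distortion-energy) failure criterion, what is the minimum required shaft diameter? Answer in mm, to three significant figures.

σ_allow = σ_y/n = 210/2.05 = 102.4 MPa.
For a solid shaft σ_b = 32M/(πd³) and τ = 16T/(πd³), so the von Mises stress is σ' = (16/πd³)·√(4M²+3T²).
√(4M²+3T²) = √(4×(1.160×10^7)² + 3×(1.610×10^7)²) = 3.627×10^7 N·mm.
d³ = 16×3.627×10^7/(π×102.4) = 1.803×10^6 mm³.
d = 121.7 mm.

d = 122 mm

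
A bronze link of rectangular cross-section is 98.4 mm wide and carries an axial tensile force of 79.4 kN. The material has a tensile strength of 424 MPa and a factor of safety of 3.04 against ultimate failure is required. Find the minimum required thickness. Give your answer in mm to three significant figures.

σ_allow = 424/3.04 = 139.5 MPa.
Required area A = F/σ_allow = 79400/139.5 = 569.3 mm².
t = A/w = 569.3/98.4 = 5.785 mm.

t = 5.79 mm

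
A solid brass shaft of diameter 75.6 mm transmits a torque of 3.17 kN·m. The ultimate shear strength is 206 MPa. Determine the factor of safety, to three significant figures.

n = 5.51

τ = 16T/(πd³) = 16×3170000/(π×75.6³) = 37.36 MPa.
n = τ_limit/τ = 206/37.36 = 5.513.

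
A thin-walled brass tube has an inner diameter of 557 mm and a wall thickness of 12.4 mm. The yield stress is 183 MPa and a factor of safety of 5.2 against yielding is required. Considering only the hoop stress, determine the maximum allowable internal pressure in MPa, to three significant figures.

p_allow = 1.57 MPa

σ_allow = 183/5.2 = 35.19 MPa.
σ_h = pD/(2t) → p_allow = 2σ_allow t/D = 2×35.19×12.4/557 = 1.567 MPa.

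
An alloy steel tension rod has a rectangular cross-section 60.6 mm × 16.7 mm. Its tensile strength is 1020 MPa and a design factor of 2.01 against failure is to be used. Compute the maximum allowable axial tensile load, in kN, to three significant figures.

σ_allow = 1020/2.01 = 507.5 MPa.
A = 60.6×16.7 = 1012 mm².
F_allow = σ_allow × A = 507.5×1012 = 513600 N.

F_allow = 514 kN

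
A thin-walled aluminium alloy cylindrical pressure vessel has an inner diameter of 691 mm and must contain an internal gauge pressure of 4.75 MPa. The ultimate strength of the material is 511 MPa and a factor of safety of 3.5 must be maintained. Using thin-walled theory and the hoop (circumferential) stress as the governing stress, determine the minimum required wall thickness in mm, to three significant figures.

t = 11.2 mm

σ_allow = 511/3.5 = 146.0 MPa.
Hoop stress σ_h = pD/(2t), so t = pD/(2σ_allow) = 4.75×691/(2×146.0) = 11.24 mm.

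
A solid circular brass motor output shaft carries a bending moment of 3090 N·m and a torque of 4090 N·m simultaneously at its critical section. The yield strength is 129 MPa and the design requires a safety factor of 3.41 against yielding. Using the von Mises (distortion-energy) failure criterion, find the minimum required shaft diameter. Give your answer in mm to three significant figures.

σ_allow = σ_y/n = 129/3.41 = 37.83 MPa.
For a solid shaft σ_b = 32M/(πd³) and τ = 16T/(πd³), so the von Mises stress is σ' = (16/πd³)·√(4M²+3T²).
√(4M²+3T²) = √(4×(3.090×10^6)² + 3×(4.090×10^6)²) = 9.401×10^6 N·mm.
d³ = 16×9.401×10^6/(π×37.83) = 1.266×10^6 mm³.
d = 108.2 mm.

d = 108 mm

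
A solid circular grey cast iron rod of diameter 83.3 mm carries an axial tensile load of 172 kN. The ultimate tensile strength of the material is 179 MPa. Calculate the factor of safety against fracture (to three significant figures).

A = πd²/4 = 5450 mm².
σ = F/A = 172000/5450 = 31.56 MPa.
n = 179/31.56 = 5.672.

n = 5.67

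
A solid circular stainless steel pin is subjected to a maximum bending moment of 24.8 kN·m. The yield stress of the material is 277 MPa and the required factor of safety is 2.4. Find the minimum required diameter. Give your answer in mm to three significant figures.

d = 130 mm

σ_allow = 277/2.4 = 115.4 MPa.
For a solid circular section σ = 32M/(πd³), so d³ = 32M/(π σ_allow) = 32×2.4800×10^7/(π×115.4) = 2.189×10^6 mm³.
d = 129.8 mm.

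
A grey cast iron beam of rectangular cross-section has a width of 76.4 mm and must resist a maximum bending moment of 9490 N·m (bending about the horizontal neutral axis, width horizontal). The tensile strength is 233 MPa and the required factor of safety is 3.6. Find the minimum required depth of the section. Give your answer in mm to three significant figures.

h = 107 mm

σ_allow = 233/3.6 = 64.72 MPa.
For a rectangular section σ = 6M/(bh²), so h² = 6M/(b σ_allow) = 6×9490000/(76.4×64.72) = 11520 mm².
h = 107.3 mm.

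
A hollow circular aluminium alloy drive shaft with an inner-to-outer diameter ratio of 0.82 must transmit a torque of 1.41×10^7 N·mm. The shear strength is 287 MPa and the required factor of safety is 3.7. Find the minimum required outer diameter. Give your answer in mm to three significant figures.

d_o = 119 mm

τ_allow = 287/3.7 = 77.57 MPa.
For a hollow shaft τ = 16T/[πd_o³(1−k⁴)] with k = 0.82, so 1−k⁴ = 0.5479.
d_o³ = 16T/[π τ_allow (1−k⁴)] = 16×1.4100×10^7/(π×77.57×0.5479) = 1.690×10^6 mm³.
d_o = 119.1 mm.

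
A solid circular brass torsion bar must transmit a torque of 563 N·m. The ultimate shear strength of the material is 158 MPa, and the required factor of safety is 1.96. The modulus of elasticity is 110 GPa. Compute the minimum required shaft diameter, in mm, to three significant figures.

d = 32.9 mm

Allowable shear stress τ_allow = 158/1.96 = 80.61 MPa.
For a solid shaft τ = 16T/(πd³), so d³ = 16T/(π τ_allow) = 16×563000/(π×80.61) = 35570 mm³.
d = (35570)^(1/3) = 32.89 mm.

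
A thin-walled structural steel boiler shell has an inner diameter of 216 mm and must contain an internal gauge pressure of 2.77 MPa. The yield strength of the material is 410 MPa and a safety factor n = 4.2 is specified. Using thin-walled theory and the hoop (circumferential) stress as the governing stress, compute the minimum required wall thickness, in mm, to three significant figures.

σ_allow = 410/4.2 = 97.62 MPa.
Hoop stress σ_h = pD/(2t), so t = pD/(2σ_allow) = 2.77×216/(2×97.62) = 3.065 mm.

t = 3.06 mm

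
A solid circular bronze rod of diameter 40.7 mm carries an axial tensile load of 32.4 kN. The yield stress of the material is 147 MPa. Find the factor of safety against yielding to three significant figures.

n = 5.90

A = πd²/4 = 1301 mm².
σ = F/A = 32400/1301 = 24.90 MPa.
n = 147/24.90 = 5.903.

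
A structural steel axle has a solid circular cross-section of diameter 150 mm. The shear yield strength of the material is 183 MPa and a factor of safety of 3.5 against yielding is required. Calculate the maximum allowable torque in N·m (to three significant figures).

T_allow = 34600 N·m

τ_allow = 183/3.5 = 52.29 MPa.
For a solid shaft T_allow = τ_allow·πd³/16; πd³/16 = π×150³/16 = 662700 mm³.
T_allow = 52.29×662700 = 3.465×10^7 N·mm = 34650 N·m.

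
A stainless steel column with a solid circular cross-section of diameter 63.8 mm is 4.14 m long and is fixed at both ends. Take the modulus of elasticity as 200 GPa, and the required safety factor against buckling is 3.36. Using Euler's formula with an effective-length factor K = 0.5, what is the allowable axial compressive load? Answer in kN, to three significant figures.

I = πd⁴/64 = π×63.8⁴/64 = 813300 mm⁴.
Effective length L_e = KL = 0.5×4.14 m = 2070 mm.
Euler critical load P_cr = π²EI/L_e² = π²×200000×813300/2070² = 374700 N.
P_allow = P_cr/n = 374700/3.36 = 111500 N.

P_allow = 112 kN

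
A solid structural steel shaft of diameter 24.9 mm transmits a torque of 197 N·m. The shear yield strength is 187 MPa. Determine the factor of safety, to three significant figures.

τ = 16T/(πd³) = 16×197000/(π×24.9³) = 64.99 MPa.
n = τ_limit/τ = 187/64.99 = 2.877.

n = 2.88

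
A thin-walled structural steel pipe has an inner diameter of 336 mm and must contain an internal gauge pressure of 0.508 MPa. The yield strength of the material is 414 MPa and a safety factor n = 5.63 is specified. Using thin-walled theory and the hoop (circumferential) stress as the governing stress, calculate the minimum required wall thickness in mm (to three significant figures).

σ_allow = 414/5.63 = 73.53 MPa.
Hoop stress σ_h = pD/(2t), so t = pD/(2σ_allow) = 0.508×336/(2×73.53) = 1.161 mm.

t = 1.16 mm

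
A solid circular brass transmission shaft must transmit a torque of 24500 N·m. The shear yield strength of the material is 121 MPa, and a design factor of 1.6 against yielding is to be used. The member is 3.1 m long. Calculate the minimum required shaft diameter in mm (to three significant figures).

Allowable shear stress τ_allow = 121/1.6 = 75.62 MPa.
For a solid shaft τ = 16T/(πd³), so d³ = 16T/(π τ_allow) = 16×2.4500×10^7/(π×75.62) = 1.650×10^6 mm³.
d = (1.650×10^6)^(1/3) = 118.2 mm.

d = 118 mm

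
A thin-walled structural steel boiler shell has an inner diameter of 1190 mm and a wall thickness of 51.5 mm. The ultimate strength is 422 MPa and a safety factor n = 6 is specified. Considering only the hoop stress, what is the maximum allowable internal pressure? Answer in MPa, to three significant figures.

p_allow = 6.09 MPa

σ_allow = 422/6 = 70.33 MPa.
σ_h = pD/(2t) → p_allow = 2σ_allow t/D = 2×70.33×51.5/1190 = 6.088 MPa.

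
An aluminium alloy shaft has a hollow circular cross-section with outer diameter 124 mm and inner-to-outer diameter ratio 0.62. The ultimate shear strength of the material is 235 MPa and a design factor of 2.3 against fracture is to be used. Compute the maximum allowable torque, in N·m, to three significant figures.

τ_allow = 235/2.3 = 102.2 MPa.
For a hollow shaft T_allow = τ_allow·πd_o³(1−k⁴)/16 with 1−k⁴ = 0.8522, so πd_o³(1−k⁴)/16 = 319000 mm³.
T_allow = 102.2×319000 = 3.260×10^7 N·mm = 32600 N·m.

T_allow = 32600 N·m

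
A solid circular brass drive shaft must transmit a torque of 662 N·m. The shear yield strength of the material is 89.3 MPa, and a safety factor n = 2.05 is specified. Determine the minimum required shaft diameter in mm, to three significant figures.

Allowable shear stress τ_allow = 89.3/2.05 = 43.56 MPa.
For a solid shaft τ = 16T/(πd³), so d³ = 16T/(π τ_allow) = 16×662000/(π×43.56) = 77400 mm³.
d = (77400)^(1/3) = 42.62 mm.

d = 42.6 mm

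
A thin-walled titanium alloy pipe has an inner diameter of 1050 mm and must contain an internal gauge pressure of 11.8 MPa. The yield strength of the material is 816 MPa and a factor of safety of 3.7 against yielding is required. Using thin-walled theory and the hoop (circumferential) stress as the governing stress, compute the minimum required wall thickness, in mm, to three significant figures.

t = 28.1 mm

σ_allow = 816/3.7 = 220.5 MPa.
Hoop stress σ_h = pD/(2t), so t = pD/(2σ_allow) = 11.8×1050/(2×220.5) = 28.09 mm.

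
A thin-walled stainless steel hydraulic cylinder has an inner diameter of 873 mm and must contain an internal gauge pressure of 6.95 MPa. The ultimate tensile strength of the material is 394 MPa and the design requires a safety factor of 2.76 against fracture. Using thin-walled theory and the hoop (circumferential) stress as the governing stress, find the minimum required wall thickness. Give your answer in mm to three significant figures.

σ_allow = 394/2.76 = 142.8 MPa.
Hoop stress σ_h = pD/(2t), so t = pD/(2σ_allow) = 6.95×873/(2×142.8) = 21.25 mm.

t = 21.3 mm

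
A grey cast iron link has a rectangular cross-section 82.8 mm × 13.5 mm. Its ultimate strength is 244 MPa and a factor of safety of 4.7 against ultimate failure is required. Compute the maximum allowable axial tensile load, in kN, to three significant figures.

F_allow = 58.0 kN

σ_allow = 244/4.7 = 51.91 MPa.
A = 82.8×13.5 = 1118 mm².
F_allow = σ_allow × A = 51.91×1118 = 58030 N.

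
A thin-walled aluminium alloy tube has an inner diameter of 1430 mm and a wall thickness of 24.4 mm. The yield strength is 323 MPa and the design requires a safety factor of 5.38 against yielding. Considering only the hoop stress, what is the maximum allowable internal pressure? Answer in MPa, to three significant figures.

p_allow = 2.05 MPa

σ_allow = 323/5.38 = 60.04 MPa.
σ_h = pD/(2t) → p_allow = 2σ_allow t/D = 2×60.04×24.4/1430 = 2.049 MPa.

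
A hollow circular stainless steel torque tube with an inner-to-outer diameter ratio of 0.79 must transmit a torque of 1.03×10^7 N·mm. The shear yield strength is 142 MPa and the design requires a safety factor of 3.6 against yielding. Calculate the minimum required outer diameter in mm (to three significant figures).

d_o = 130 mm

τ_allow = 142/3.6 = 39.44 MPa.
For a hollow shaft τ = 16T/[πd_o³(1−k⁴)] with k = 0.79, so 1−k⁴ = 0.6105.
d_o³ = 16T/[π τ_allow (1−k⁴)] = 16×1.0300×10^7/(π×39.44×0.6105) = 2.178×10^6 mm³.
d_o = 129.6 mm.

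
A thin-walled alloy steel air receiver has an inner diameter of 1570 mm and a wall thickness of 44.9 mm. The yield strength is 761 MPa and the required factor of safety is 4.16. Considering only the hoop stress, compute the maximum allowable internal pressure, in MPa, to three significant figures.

σ_allow = 761/4.16 = 182.9 MPa.
σ_h = pD/(2t) → p_allow = 2σ_allow t/D = 2×182.9×44.9/1570 = 10.46 MPa.

p_allow = 10.5 MPa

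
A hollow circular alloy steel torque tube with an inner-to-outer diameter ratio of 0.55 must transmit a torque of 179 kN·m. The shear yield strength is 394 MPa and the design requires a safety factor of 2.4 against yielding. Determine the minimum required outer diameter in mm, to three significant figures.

d_o = 183 mm

τ_allow = 394/2.4 = 164.2 MPa.
For a hollow shaft τ = 16T/[πd_o³(1−k⁴)] with k = 0.55, so 1−k⁴ = 0.9085.
d_o³ = 16T/[π τ_allow (1−k⁴)] = 16×1.7900×10^8/(π×164.2×0.9085) = 6.112×10^6 mm³.
d_o = 182.8 mm.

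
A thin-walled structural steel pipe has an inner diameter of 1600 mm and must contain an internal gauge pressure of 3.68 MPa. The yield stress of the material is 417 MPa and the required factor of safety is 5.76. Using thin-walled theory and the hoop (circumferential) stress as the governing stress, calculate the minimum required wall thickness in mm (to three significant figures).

σ_allow = 417/5.76 = 72.40 MPa.
Hoop stress σ_h = pD/(2t), so t = pD/(2σ_allow) = 3.68×1600/(2×72.40) = 40.67 mm.

t = 40.7 mm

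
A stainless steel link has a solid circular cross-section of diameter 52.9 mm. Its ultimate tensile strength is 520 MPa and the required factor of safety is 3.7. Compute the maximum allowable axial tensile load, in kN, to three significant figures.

F_allow = 309 kN

σ_allow = 520/3.7 = 140.5 MPa.
A = πd²/4 = π×52.9²/4 = 2198 mm².
F_allow = σ_allow × A = 140.5×2198 = 308900 N.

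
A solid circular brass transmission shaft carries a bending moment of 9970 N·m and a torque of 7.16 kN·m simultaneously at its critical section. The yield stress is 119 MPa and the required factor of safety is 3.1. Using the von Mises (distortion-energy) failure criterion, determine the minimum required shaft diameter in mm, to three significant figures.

σ_allow = σ_y/n = 119/3.1 = 38.39 MPa.
For a solid shaft σ_b = 32M/(πd³) and τ = 16T/(πd³), so the von Mises stress is σ' = (16/πd³)·√(4M²+3T²).
√(4M²+3T²) = √(4×(9.970×10^6)² + 3×(7.160×10^6)²) = 2.348×10^7 N·mm.
d³ = 16×2.348×10^7/(π×38.39) = 3.115×10^6 mm³.
d = 146.1 mm.

d = 146 mm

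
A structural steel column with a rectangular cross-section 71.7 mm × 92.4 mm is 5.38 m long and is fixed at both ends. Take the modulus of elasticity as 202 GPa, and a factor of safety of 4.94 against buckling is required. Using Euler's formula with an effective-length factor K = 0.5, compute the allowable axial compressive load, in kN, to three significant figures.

P_allow = 158 kN

Buckling occurs about the weak axis: I_min = h·b³/12 = 92.4×71.7³/12 = 2.838×10^6 mm⁴ (b = 71.7 mm is the smaller dimension).
Effective length L_e = KL = 0.5×5.38 m = 2690 mm.
Euler critical load P_cr = π²EI/L_e² = π²×202000×2.838×10^6/2690² = 782000 N.
P_allow = P_cr/n = 782000/4.94 = 158300 N.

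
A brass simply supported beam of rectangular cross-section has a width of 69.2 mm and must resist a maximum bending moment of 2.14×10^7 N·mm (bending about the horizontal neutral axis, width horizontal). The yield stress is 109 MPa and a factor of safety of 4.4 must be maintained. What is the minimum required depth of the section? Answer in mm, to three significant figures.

σ_allow = 109/4.4 = 24.77 MPa.
For a rectangular section σ = 6M/(bh²), so h² = 6M/(b σ_allow) = 6×2.1400×10^7/(69.2×24.77) = 74900 mm².
h = 273.7 mm.

h = 274 mm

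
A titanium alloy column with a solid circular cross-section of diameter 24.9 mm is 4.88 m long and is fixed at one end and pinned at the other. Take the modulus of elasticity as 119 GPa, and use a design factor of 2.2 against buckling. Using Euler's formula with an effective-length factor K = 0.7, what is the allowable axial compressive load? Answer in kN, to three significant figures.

P_allow = 0.863 kN

I = πd⁴/64 = π×24.9⁴/64 = 18870 mm⁴.
Effective length L_e = KL = 0.7×4.88 m = 3416 mm.
Euler critical load P_cr = π²EI/L_e² = π²×119000×18870/3416² = 1899 N.
P_allow = P_cr/n = 1899/2.2 = 863.3 N.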